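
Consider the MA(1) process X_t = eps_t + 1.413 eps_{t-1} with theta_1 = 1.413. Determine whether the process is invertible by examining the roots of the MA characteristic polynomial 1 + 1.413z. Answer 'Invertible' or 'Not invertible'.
\text{Not invertible}

The MA(q) characteristic polynomial is P(z) = 1 + 1.413z.
Invertibility requires all roots to lie outside the unit circle, i.e. |z| > 1 for every root.
This is linear in z: 1 + (1.413) z = 0  =>  z = -1/(1.413) = -0.707714,  |z| = 0.707714.
Moduli of all roots: 0.7077.
All moduli strictly greater than 1? No.
Verdict: Not invertible.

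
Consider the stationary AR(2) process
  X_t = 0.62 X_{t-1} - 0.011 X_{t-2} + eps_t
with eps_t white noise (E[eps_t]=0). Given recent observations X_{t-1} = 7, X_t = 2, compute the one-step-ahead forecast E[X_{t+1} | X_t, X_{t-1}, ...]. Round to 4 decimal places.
E[X_{t+1} \mid \mathcal F_t] = 1.1630

For an AR(p) model X_t = c + sum_i phi_i X_{t-i} + eps_t, the
one-step-ahead conditional mean is
  E[X_{t+1} | X_t, ...] = c + sum_i phi_i X_{t+1-i}.
Substitute known values:
  E[X_{t+1} | ...] = (0.62) * (2) + (-0.011) * (7)
                   = 1.1630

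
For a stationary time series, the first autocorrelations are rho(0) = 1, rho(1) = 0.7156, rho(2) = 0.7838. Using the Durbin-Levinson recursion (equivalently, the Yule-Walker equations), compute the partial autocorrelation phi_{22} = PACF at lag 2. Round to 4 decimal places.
\phi_{22} = 0.5569

The PACF at lag k is phi_{kk}, the last component of the solution
to the Yule-Walker system G_k phi = r_k where
  (G_k)_{ij} = rho(|i - j|), (r_k)_i = rho(i), i,j = 1..k.
Equivalently, Durbin-Levinson gives phi_{kk} iteratively:
  phi_{11} = rho(1)
  phi_{kk} = [rho(k) - sum_{j=1..k-1} phi_{k-1,j} rho(k-j)]
            / [1 - sum_{j=1..k-1} phi_{k-1,j} rho(j)],
  phi_{k,j} = phi_{k-1,j} - phi_{kk} phi_{k-1,k-j},  j = 1..k-1.
Step k = 1:
  phi_11 = rho(1) = 0.7156.
Step k = 2:
  phi_22 = [rho(2) - phi_11 rho(1)] / [1 - phi_11 rho(1)] = [0.7838 - (0.7156)(0.7156)] / [1 - (0.7156)(0.7156)]
         = 0.27171664 / 0.48791664 = 0.5569.
Therefore phi_{22} = 0.5569.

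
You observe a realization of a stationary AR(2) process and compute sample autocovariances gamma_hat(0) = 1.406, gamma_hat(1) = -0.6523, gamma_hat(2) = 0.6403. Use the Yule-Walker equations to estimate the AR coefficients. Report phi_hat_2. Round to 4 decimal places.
\hat\phi_{2} = 0.3060

The Yule-Walker equations for an AR(p) process read, in matrix form,
  Gamma_p phi = r_p,   with   (Gamma_p)_{ij} = gamma(|i - j|),
                       (r_p)_i = gamma(i),   i,j = 1..p.
Substitute the sample gammas (Toeplitz matrix and right-hand side of size 2):
  Gamma_p = [[1.406, -0.6523], [-0.6523, 1.406]]
  r_p     = [-0.6523, 0.6403]
Written out:
  1.406 phi_1 - 0.6523 phi_2 = -0.6523
  -0.6523 phi_1 + 1.406 phi_2 = 0.6403
Solve by Cramer's rule:
  det = gamma(0)^2 - gamma(1)^2 = (1.406)^2 - (-0.6523)^2 = 1.976836 - 0.42549529 = 1.55134071
  phi_hat_1 = [gamma(1) gamma(0) - gamma(1) gamma(2)] / det = [(-0.6523)(1.406) - (-0.6523)(0.6403)] / 1.55134071 = -0.49946611 / 1.55134071 = -0.322
  phi_hat_2 = [gamma(0) gamma(2) - gamma(1)^2] / det = [(1.406)(0.6403) - (-0.6523)^2] / 1.55134071 = 0.47476651 / 1.55134071 = 0.306
So phi_hat = [-0.3220, 0.3060].
Therefore phi_hat_2 = 0.3060.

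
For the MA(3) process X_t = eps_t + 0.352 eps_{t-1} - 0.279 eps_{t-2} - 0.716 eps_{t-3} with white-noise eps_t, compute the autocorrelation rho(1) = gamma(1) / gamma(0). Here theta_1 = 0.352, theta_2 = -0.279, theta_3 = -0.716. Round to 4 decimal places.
\rho(1) = 0.2646

For an MA(q) process with theta_0 = 1, the autocovariance is
  gamma(k) = sigma^2 * sum_{i=0..q-k} theta_i * theta_{i+k},
and rho(k) = gamma(k) / gamma(0). Sigma^2 cancels.
  numerator   = (1)*(0.352) + (0.352)*(-0.279) + (-0.279)*(-0.716) = 0.453556.
  denominator = (1)^2 + (0.352)^2 + (-0.279)^2 + (-0.716)^2 = 1.714401.
  rho(1) = 0.453556 / 1.714401 = 0.2646.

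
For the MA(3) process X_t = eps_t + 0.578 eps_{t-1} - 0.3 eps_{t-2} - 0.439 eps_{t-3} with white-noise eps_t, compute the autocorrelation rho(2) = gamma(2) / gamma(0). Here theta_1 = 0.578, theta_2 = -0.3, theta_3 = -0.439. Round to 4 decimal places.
\rho(2) = -0.3425

For an MA(q) process with theta_0 = 1, the autocovariance is
  gamma(k) = sigma^2 * sum_{i=0..q-k} theta_i * theta_{i+k},
and rho(k) = gamma(k) / gamma(0). Sigma^2 cancels.
  numerator   = (1)*(-0.3) + (0.578)*(-0.439) = -0.553742.
  denominator = (1)^2 + (0.578)^2 + (-0.3)^2 + (-0.439)^2 = 1.616805.
  rho(2) = -0.553742 / 1.616805 = -0.3425.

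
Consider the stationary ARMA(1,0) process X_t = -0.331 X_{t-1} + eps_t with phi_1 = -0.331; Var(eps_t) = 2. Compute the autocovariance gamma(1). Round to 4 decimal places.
\gamma(1) = -0.7435

Multiply the model equation by X_{t-k} and take expectations. With theta_0 = psi_0 = 1 and psi_j the MA(infinity) weights, this gives
  gamma(k) - sum_i phi_i gamma(k-i) = c_k,
  c_k = sigma^2 * sum_{j=k..q} theta_j psi_{j-k}   (c_k = 0 for k > q),
using gamma(-m) = gamma(m).
Pure AR (q = 0): c_0 = sigma^2 = 2, c_k = 0 for k >= 1.
Equations for k = 0 and k = 1 (AR order 1):
  gamma(0) = phi_1 gamma(1) + c_0
  gamma(1) = phi_1 gamma(0) + c_1
Substituting the second into the first: gamma(0) (1 - phi_1^2) = c_0 + phi_1 c_1, so
  gamma(0) = c_0 / (1 - phi_1^2) = 2 / (1 - (-0.331)^2) = 2 / 0.890439 = 2.246083.
  gamma(1) = phi_1 gamma(0) = (-0.331)(2.246083) = -0.743454.
Therefore gamma(1) = -0.7435 (to 4 decimal places).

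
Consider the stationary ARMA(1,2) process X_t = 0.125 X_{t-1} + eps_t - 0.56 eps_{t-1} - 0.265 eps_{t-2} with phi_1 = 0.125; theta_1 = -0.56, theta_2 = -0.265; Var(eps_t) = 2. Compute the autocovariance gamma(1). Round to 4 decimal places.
\gamma(1) = -0.5662

Multiply the model equation by X_{t-k} and take expectations. With theta_0 = psi_0 = 1 and psi_j the MA(infinity) weights, this gives
  gamma(k) - sum_i phi_i gamma(k-i) = c_k,
  c_k = sigma^2 * sum_{j=k..q} theta_j psi_{j-k}   (c_k = 0 for k > q),
using gamma(-m) = gamma(m).
psi-weights needed (psi_j = theta_j + sum_i phi_i psi_{j-i}):
  psi_1 = theta_1 + phi_1 = -0.56 + (0.125) = -0.435
  psi_2 = theta_2 + phi_1 psi_1 = -0.265 + (0.125)(-0.435) = -0.319375
Right-hand sides:
  c_0 = sigma^2 (1 + theta_1 psi_1 + theta_2 psi_2) = 2 * (1 + (-0.56)(-0.435) + (-0.265)(-0.319375)) = 2 * 1.328234 = 2.656469
  c_1 = sigma^2 (theta_1 + theta_2 psi_1) = 2 * (-0.56 + (-0.265)(-0.435)) = -0.88945
  c_2 = sigma^2 theta_2 = 2 * (-0.265) = -0.53
Equations for k = 0 and k = 1 (AR order 1):
  gamma(0) = phi_1 gamma(1) + c_0
  gamma(1) = phi_1 gamma(0) + c_1
Substituting the second into the first: gamma(0) (1 - phi_1^2) = c_0 + phi_1 c_1, so
  gamma(0) = (c_0 + phi_1 c_1) / (1 - phi_1^2) = (2.656469 + (0.125)(-0.88945)) / (1 - (0.125)^2) = 2.545288 / 0.984375 = 2.585689.
  gamma(1) = phi_1 gamma(0) + c_1 = (0.125)(2.585689) + (-0.88945) = -0.566239.
Therefore gamma(1) = -0.5662 (to 4 decimal places).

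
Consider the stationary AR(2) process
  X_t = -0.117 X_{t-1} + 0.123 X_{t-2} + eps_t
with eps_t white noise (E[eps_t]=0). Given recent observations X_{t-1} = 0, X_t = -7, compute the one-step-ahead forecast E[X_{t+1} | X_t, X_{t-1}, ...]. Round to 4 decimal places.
E[X_{t+1} \mid \mathcal F_t] = 0.8190

For an AR(p) model X_t = c + sum_i phi_i X_{t-i} + eps_t, the
one-step-ahead conditional mean is
  E[X_{t+1} | X_t, ...] = c + sum_i phi_i X_{t+1-i}.
Substitute known values:
  E[X_{t+1} | ...] = (-0.117) * (-7) + (0.123) * (0)
                   = 0.8190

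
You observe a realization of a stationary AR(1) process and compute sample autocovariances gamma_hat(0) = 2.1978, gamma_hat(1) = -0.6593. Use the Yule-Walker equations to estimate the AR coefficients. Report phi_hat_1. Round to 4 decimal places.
\hat\phi_{1} = -0.3000

The Yule-Walker equations for an AR(p) process read, in matrix form,
  Gamma_p phi = r_p,   with   (Gamma_p)_{ij} = gamma(|i - j|),
                       (r_p)_i = gamma(i),   i,j = 1..p.
Substitute the sample gammas (Toeplitz matrix and right-hand side of size 1):
  Gamma_p = [[2.1978]]
  r_p     = [-0.6593]
With p = 1 this is the single equation gamma(0) phi_1 = gamma(1):
  phi_hat_1 = gamma(1) / gamma(0) = -0.6593 / 2.1978 = -0.3000.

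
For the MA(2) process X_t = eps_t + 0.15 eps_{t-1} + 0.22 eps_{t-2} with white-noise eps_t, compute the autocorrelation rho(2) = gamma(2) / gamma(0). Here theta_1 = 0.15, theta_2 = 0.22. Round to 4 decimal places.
\rho(2) = 0.2054

For an MA(q) process with theta_0 = 1, the autocovariance is
  gamma(k) = sigma^2 * sum_{i=0..q-k} theta_i * theta_{i+k},
and rho(k) = gamma(k) / gamma(0). Sigma^2 cancels.
  numerator   = (1)*(0.22) = 0.22.
  denominator = (1)^2 + (0.15)^2 + (0.22)^2 = 1.0709.
  rho(2) = 0.22 / 1.0709 = 0.2054.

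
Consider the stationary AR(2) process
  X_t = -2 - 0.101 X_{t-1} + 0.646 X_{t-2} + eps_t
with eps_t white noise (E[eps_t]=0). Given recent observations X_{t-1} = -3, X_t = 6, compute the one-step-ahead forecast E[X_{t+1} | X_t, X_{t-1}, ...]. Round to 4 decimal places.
E[X_{t+1} \mid \mathcal F_t] = -4.5440

For an AR(p) model X_t = c + sum_i phi_i X_{t-i} + eps_t, the
one-step-ahead conditional mean is
  E[X_{t+1} | X_t, ...] = c + sum_i phi_i X_{t+1-i}.
Substitute known values:
  E[X_{t+1} | ...] = -2 + (-0.101) * (6) + (0.646) * (-3)
                   = -4.5440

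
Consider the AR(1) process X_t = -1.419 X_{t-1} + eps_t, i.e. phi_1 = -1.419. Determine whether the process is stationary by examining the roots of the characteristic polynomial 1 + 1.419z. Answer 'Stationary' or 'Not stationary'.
\text{Not stationary}

The AR(p) characteristic polynomial is P(z) = 1 + 1.419z.
Stationarity requires all roots to lie outside the unit circle, i.e. |z| > 1 for every root.
This is linear in z: 1 + (1.419) z = 0  =>  z = -1/(1.419) = -0.704722,  |z| = 0.704722.
Moduli of all roots: 0.7047.
All moduli strictly greater than 1? No.
Verdict: Not stationary.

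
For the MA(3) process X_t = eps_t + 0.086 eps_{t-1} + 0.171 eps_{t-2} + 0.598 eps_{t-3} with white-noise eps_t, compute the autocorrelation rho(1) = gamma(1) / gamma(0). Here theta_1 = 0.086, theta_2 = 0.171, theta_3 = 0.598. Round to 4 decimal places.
\rho(1) = 0.1456

For an MA(q) process with theta_0 = 1, the autocovariance is
  gamma(k) = sigma^2 * sum_{i=0..q-k} theta_i * theta_{i+k},
and rho(k) = gamma(k) / gamma(0). Sigma^2 cancels.
  numerator   = (1)*(0.086) + (0.086)*(0.171) + (0.171)*(0.598) = 0.202964.
  denominator = (1)^2 + (0.086)^2 + (0.171)^2 + (0.598)^2 = 1.394241.
  rho(1) = 0.202964 / 1.394241 = 0.1456.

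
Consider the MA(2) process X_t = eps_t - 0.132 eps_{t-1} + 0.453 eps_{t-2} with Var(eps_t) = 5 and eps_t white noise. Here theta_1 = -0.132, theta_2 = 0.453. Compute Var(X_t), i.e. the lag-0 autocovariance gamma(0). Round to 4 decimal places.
\gamma(0) = 6.1132

For an MA(q) process X_t = eps_t + sum_i theta_i eps_{t-i} with
Var(eps_t) = sigma^2, the variance is
  gamma(0) = sigma^2 * (1 + sum_i theta_i^2).
  sum_i theta_i^2 = (-0.132)^2 + (0.453)^2 = 0.017424 + 0.205209 = 0.222633.
  gamma(0) = 5 * (1 + 0.222633) = 5 * 1.222633 = 6.113165, which rounds to 6.1132.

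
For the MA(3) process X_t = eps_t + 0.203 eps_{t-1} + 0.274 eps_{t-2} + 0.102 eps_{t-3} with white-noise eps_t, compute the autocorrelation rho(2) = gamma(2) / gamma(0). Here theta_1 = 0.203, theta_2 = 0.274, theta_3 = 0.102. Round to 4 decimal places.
\rho(2) = 0.2616

For an MA(q) process with theta_0 = 1, the autocovariance is
  gamma(k) = sigma^2 * sum_{i=0..q-k} theta_i * theta_{i+k},
and rho(k) = gamma(k) / gamma(0). Sigma^2 cancels.
  numerator   = (1)*(0.274) + (0.203)*(0.102) = 0.294706.
  denominator = (1)^2 + (0.203)^2 + (0.274)^2 + (0.102)^2 = 1.126689.
  rho(2) = 0.294706 / 1.126689 = 0.2616.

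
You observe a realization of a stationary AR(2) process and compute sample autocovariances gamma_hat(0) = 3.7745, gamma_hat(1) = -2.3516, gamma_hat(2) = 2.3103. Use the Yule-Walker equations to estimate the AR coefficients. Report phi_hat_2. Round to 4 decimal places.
\hat\phi_{2} = 0.3660

The Yule-Walker equations for an AR(p) process read, in matrix form,
  Gamma_p phi = r_p,   with   (Gamma_p)_{ij} = gamma(|i - j|),
                       (r_p)_i = gamma(i),   i,j = 1..p.
Substitute the sample gammas (Toeplitz matrix and right-hand side of size 2):
  Gamma_p = [[3.7745, -2.3516], [-2.3516, 3.7745]]
  r_p     = [-2.3516, 2.3103]
Written out:
  3.7745 phi_1 - 2.3516 phi_2 = -2.3516
  -2.3516 phi_1 + 3.7745 phi_2 = 2.3103
Solve by Cramer's rule:
  det = gamma(0)^2 - gamma(1)^2 = (3.7745)^2 - (-2.3516)^2 = 14.24685025 - 5.53002256 = 8.71682769
  phi_hat_1 = [gamma(1) gamma(0) - gamma(1) gamma(2)] / det = [(-2.3516)(3.7745) - (-2.3516)(2.3103)] / 8.71682769 = -3.44321272 / 8.71682769 = -0.395
  phi_hat_2 = [gamma(0) gamma(2) - gamma(1)^2] / det = [(3.7745)(2.3103) - (-2.3516)^2] / 8.71682769 = 3.19020479 / 8.71682769 = 0.366
So phi_hat = [-0.3950, 0.3660].
Therefore phi_hat_2 = 0.3660.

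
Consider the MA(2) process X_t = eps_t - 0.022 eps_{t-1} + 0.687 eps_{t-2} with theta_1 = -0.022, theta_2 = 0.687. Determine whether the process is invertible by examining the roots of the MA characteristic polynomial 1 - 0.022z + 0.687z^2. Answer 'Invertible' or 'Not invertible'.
\text{Invertible}

The MA(q) characteristic polynomial is P(z) = 1 - 0.022z + 0.687z^2.
Invertibility requires all roots to lie outside the unit circle, i.e. |z| > 1 for every root.
Set 1 + (-0.022) z + (0.687) z^2 = 0, i.e. a z^2 + b z + c = 0 with a = 0.687, b = -0.022, c = 1.
Discriminant D = b^2 - 4ac = (-0.022)^2 - 4*(0.687)*1 = 0.000484 - (2.748) = -2.747516.
D < 0, so the roots are the complex-conjugate pair z = (-b +/- i sqrt(-D)) / (2a) = 0.016 +/- 1.2064i.
For a conjugate pair |z|^2 = z * conj(z) = (product of roots) = c/a = 1/(0.687) = 1.455604, so |z| = sqrt(1.455604) = 1.2065 for both roots.
Moduli of all roots: 1.2065, 1.2065.
All moduli strictly greater than 1? Yes.
Verdict: Invertible.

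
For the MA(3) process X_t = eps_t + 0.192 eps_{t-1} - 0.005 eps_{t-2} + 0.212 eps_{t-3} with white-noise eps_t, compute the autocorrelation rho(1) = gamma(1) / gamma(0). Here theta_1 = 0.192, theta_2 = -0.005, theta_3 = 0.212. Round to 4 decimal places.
\rho(1) = 0.1756

For an MA(q) process with theta_0 = 1, the autocovariance is
  gamma(k) = sigma^2 * sum_{i=0..q-k} theta_i * theta_{i+k},
and rho(k) = gamma(k) / gamma(0). Sigma^2 cancels.
  numerator   = (1)*(0.192) + (0.192)*(-0.005) + (-0.005)*(0.212) = 0.18998.
  denominator = (1)^2 + (0.192)^2 + (-0.005)^2 + (0.212)^2 = 1.081833.
  rho(1) = 0.18998 / 1.081833 = 0.1756.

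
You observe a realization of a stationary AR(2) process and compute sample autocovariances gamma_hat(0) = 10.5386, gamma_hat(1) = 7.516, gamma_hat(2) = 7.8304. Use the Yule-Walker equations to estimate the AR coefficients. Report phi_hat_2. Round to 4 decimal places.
\hat\phi_{2} = 0.4770

The Yule-Walker equations for an AR(p) process read, in matrix form,
  Gamma_p phi = r_p,   with   (Gamma_p)_{ij} = gamma(|i - j|),
                       (r_p)_i = gamma(i),   i,j = 1..p.
Substitute the sample gammas (Toeplitz matrix and right-hand side of size 2):
  Gamma_p = [[10.5386, 7.516], [7.516, 10.5386]]
  r_p     = [7.516, 7.8304]
Written out:
  10.5386 phi_1 + 7.516 phi_2 = 7.516
  7.516 phi_1 + 10.5386 phi_2 = 7.8304
Solve by Cramer's rule:
  det = gamma(0)^2 - gamma(1)^2 = (10.5386)^2 - (7.516)^2 = 111.06208996 - 56.490256 = 54.57183396
  phi_hat_1 = [gamma(1) gamma(0) - gamma(1) gamma(2)] / det = [(7.516)(10.5386) - (7.516)(7.8304)] / 54.57183396 = 20.3548312 / 54.57183396 = 0.373
  phi_hat_2 = [gamma(0) gamma(2) - gamma(1)^2] / det = [(10.5386)(7.8304) - (7.516)^2] / 54.57183396 = 26.03119744 / 54.57183396 = 0.477
So phi_hat = [0.3730, 0.4770].
Therefore phi_hat_2 = 0.4770.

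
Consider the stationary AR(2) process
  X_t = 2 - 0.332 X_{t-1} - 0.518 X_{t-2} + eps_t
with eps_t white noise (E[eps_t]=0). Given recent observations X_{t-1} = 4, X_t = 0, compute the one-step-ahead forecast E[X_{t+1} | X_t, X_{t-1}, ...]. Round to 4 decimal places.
E[X_{t+1} \mid \mathcal F_t] = -0.0720

For an AR(p) model X_t = c + sum_i phi_i X_{t-i} + eps_t, the
one-step-ahead conditional mean is
  E[X_{t+1} | X_t, ...] = c + sum_i phi_i X_{t+1-i}.
Substitute known values:
  E[X_{t+1} | ...] = 2 + (-0.332) * (0) + (-0.518) * (4)
                   = -0.0720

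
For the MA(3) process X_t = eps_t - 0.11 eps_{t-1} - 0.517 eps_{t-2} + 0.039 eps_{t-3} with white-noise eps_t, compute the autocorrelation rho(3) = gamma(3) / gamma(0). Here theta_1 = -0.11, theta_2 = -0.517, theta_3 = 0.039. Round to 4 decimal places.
\rho(3) = 0.0304

For an MA(q) process with theta_0 = 1, the autocovariance is
  gamma(k) = sigma^2 * sum_{i=0..q-k} theta_i * theta_{i+k},
and rho(k) = gamma(k) / gamma(0). Sigma^2 cancels.
  numerator   = (1)*(0.039) = 0.039.
  denominator = (1)^2 + (-0.11)^2 + (-0.517)^2 + (0.039)^2 = 1.28091.
  rho(3) = 0.039 / 1.28091 = 0.0304.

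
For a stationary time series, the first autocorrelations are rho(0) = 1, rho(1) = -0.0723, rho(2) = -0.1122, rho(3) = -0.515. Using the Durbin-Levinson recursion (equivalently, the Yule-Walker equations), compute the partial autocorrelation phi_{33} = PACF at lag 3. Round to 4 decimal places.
\phi_{33} = -0.5430

The PACF at lag k is phi_{kk}, the last component of the solution
to the Yule-Walker system G_k phi = r_k where
  (G_k)_{ij} = rho(|i - j|), (r_k)_i = rho(i), i,j = 1..k.
Equivalently, Durbin-Levinson gives phi_{kk} iteratively:
  phi_{11} = rho(1)
  phi_{kk} = [rho(k) - sum_{j=1..k-1} phi_{k-1,j} rho(k-j)]
            / [1 - sum_{j=1..k-1} phi_{k-1,j} rho(j)],
  phi_{k,j} = phi_{k-1,j} - phi_{kk} phi_{k-1,k-j},  j = 1..k-1.
Step k = 1:
  phi_11 = rho(1) = -0.0723.
Step k = 2:
  phi_22 = [rho(2) - phi_11 rho(1)] / [1 - phi_11 rho(1)] = [-0.1122 - (-0.0723)(-0.0723)] / [1 - (-0.0723)(-0.0723)]
         = -0.11742729 / 0.99477271 = -0.118044.
  Update: phi_21 = phi_11 - phi_22 phi_11 = -0.0723 - (-0.118044)(-0.0723) = -0.080835.
Step k = 3:
  phi_33 = [rho(3) - phi_21 rho(2) - phi_22 rho(1)] / [1 - phi_21 rho(1) - phi_22 rho(2)]
    numerator   = -0.515 - (-0.080835)(-0.1122) - (-0.118044)(-0.0723) = -0.53260425
    denominator = 1 - (-0.080835)(-0.0723) - (-0.118044)(-0.1122) = 0.98091108
  phi_33 = -0.53260425 / 0.98091108 = -0.543.
Therefore phi_{33} = -0.5430.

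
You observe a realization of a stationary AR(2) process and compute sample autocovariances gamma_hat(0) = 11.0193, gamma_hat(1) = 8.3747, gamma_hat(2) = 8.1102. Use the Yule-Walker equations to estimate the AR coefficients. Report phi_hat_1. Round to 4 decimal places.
\hat\phi_{1} = 0.4750

The Yule-Walker equations for an AR(p) process read, in matrix form,
  Gamma_p phi = r_p,   with   (Gamma_p)_{ij} = gamma(|i - j|),
                       (r_p)_i = gamma(i),   i,j = 1..p.
Substitute the sample gammas (Toeplitz matrix and right-hand side of size 2):
  Gamma_p = [[11.0193, 8.3747], [8.3747, 11.0193]]
  r_p     = [8.3747, 8.1102]
Written out:
  11.0193 phi_1 + 8.3747 phi_2 = 8.3747
  8.3747 phi_1 + 11.0193 phi_2 = 8.1102
Solve by Cramer's rule:
  det = gamma(0)^2 - gamma(1)^2 = (11.0193)^2 - (8.3747)^2 = 121.42497249 - 70.13560009 = 51.2893724
  phi_hat_1 = [gamma(1) gamma(0) - gamma(1) gamma(2)] / det = [(8.3747)(11.0193) - (8.3747)(8.1102)] / 51.2893724 = 24.36283977 / 51.2893724 = 0.475
  phi_hat_2 = [gamma(0) gamma(2) - gamma(1)^2] / det = [(11.0193)(8.1102) - (8.3747)^2] / 51.2893724 = 19.23312677 / 51.2893724 = 0.375
So phi_hat = [0.4750, 0.3750].
Therefore phi_hat_1 = 0.4750.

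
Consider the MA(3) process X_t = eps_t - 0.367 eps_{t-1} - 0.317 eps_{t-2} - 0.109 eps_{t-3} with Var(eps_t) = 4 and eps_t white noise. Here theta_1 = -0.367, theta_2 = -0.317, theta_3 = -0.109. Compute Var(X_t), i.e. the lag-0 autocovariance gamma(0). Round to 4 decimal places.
\gamma(0) = 4.9882

For an MA(q) process X_t = eps_t + sum_i theta_i eps_{t-i} with
Var(eps_t) = sigma^2, the variance is
  gamma(0) = sigma^2 * (1 + sum_i theta_i^2).
  sum_i theta_i^2 = (-0.367)^2 + (-0.317)^2 + (-0.109)^2 = 0.134689 + 0.100489 + 0.011881 = 0.247059.
  gamma(0) = 4 * (1 + 0.247059) = 4 * 1.247059 = 4.988236, which rounds to 4.9882.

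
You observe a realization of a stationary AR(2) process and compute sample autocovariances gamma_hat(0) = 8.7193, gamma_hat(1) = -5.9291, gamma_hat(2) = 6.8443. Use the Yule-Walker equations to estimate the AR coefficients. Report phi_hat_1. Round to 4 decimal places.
\hat\phi_{1} = -0.2720

The Yule-Walker equations for an AR(p) process read, in matrix form,
  Gamma_p phi = r_p,   with   (Gamma_p)_{ij} = gamma(|i - j|),
                       (r_p)_i = gamma(i),   i,j = 1..p.
Substitute the sample gammas (Toeplitz matrix and right-hand side of size 2):
  Gamma_p = [[8.7193, -5.9291], [-5.9291, 8.7193]]
  r_p     = [-5.9291, 6.8443]
Written out:
  8.7193 phi_1 - 5.9291 phi_2 = -5.9291
  -5.9291 phi_1 + 8.7193 phi_2 = 6.8443
Solve by Cramer's rule:
  det = gamma(0)^2 - gamma(1)^2 = (8.7193)^2 - (-5.9291)^2 = 76.02619249 - 35.15422681 = 40.87196568
  phi_hat_1 = [gamma(1) gamma(0) - gamma(1) gamma(2)] / det = [(-5.9291)(8.7193) - (-5.9291)(6.8443)] / 40.87196568 = -11.1170625 / 40.87196568 = -0.272
  phi_hat_2 = [gamma(0) gamma(2) - gamma(1)^2] / det = [(8.7193)(6.8443) - (-5.9291)^2] / 40.87196568 = 24.52327818 / 40.87196568 = 0.6
So phi_hat = [-0.2720, 0.6000].
Therefore phi_hat_1 = -0.2720.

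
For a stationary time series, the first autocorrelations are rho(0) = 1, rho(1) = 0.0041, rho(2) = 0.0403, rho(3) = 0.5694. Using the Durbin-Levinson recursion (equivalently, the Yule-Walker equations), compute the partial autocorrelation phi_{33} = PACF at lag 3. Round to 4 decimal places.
\phi_{33} = 0.5700

The PACF at lag k is phi_{kk}, the last component of the solution
to the Yule-Walker system G_k phi = r_k where
  (G_k)_{ij} = rho(|i - j|), (r_k)_i = rho(i), i,j = 1..k.
Equivalently, Durbin-Levinson gives phi_{kk} iteratively:
  phi_{11} = rho(1)
  phi_{kk} = [rho(k) - sum_{j=1..k-1} phi_{k-1,j} rho(k-j)]
            / [1 - sum_{j=1..k-1} phi_{k-1,j} rho(j)],
  phi_{k,j} = phi_{k-1,j} - phi_{kk} phi_{k-1,k-j},  j = 1..k-1.
Step k = 1:
  phi_11 = rho(1) = 0.0041.
Step k = 2:
  phi_22 = [rho(2) - phi_11 rho(1)] / [1 - phi_11 rho(1)] = [0.0403 - (0.0041)(0.0041)] / [1 - (0.0041)(0.0041)]
         = 0.04028319 / 0.99998319 = 0.040284.
  Update: phi_21 = phi_11 - phi_22 phi_11 = 0.0041 - (0.040284)(0.0041) = 0.003935.
Step k = 3:
  phi_33 = [rho(3) - phi_21 rho(2) - phi_22 rho(1)] / [1 - phi_21 rho(1) - phi_22 rho(2)]
    numerator   = 0.5694 - (0.003935)(0.0403) - (0.040284)(0.0041) = 0.56907626
    denominator = 1 - (0.003935)(0.0041) - (0.040284)(0.0403) = 0.99836043
  phi_33 = 0.56907626 / 0.99836043 = 0.57.
Therefore phi_{33} = 0.5700.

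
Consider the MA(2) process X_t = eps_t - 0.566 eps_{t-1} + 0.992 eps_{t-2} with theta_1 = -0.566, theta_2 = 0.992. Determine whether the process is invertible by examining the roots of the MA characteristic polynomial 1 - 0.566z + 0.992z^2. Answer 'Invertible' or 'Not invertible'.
\text{Invertible}

The MA(q) characteristic polynomial is P(z) = 1 - 0.566z + 0.992z^2.
Invertibility requires all roots to lie outside the unit circle, i.e. |z| > 1 for every root.
Set 1 + (-0.566) z + (0.992) z^2 = 0, i.e. a z^2 + b z + c = 0 with a = 0.992, b = -0.566, c = 1.
Discriminant D = b^2 - 4ac = (-0.566)^2 - 4*(0.992)*1 = 0.320356 - (3.968) = -3.647644.
D < 0, so the roots are the complex-conjugate pair z = (-b +/- i sqrt(-D)) / (2a) = 0.2853 +/- 0.9626i.
For a conjugate pair |z|^2 = z * conj(z) = (product of roots) = c/a = 1/(0.992) = 1.008065, so |z| = sqrt(1.008065) = 1.004 for both roots.
Moduli of all roots: 1.0040, 1.0040.
All moduli strictly greater than 1? Yes.
Verdict: Invertible.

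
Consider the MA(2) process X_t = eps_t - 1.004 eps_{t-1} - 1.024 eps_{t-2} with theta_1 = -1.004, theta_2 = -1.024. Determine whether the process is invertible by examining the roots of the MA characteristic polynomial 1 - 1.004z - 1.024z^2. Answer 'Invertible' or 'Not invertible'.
\text{Not invertible}

The MA(q) characteristic polynomial is P(z) = 1 - 1.004z - 1.024z^2.
Invertibility requires all roots to lie outside the unit circle, i.e. |z| > 1 for every root.
Set 1 + (-1.004) z + (-1.024) z^2 = 0, i.e. a z^2 + b z + c = 0 with a = -1.024, b = -1.004, c = 1.
Discriminant D = b^2 - 4ac = (-1.004)^2 - 4*(-1.024)*1 = 1.008016 - (-4.096) = 5.104016.
D >= 0, so the roots are real: z = (-b +/- sqrt(D)) / (2a) = (1.004 +/- 2.259207) / (-2.048).
  z_1 = (1.004 + 2.259207) / (-2.048) = -1.5934,   |z_1| = 1.5934.
  z_2 = (1.004 - 2.259207) / (-2.048) = 0.6129,   |z_2| = 0.6129.
Moduli of all roots: 1.5934, 0.6129.
All moduli strictly greater than 1? No.
Verdict: Not invertible.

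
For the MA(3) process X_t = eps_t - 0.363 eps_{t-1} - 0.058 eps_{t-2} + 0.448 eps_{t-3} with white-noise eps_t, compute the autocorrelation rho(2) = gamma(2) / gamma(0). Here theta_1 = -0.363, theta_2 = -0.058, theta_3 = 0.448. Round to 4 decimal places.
\rho(2) = -0.1652

For an MA(q) process with theta_0 = 1, the autocovariance is
  gamma(k) = sigma^2 * sum_{i=0..q-k} theta_i * theta_{i+k},
and rho(k) = gamma(k) / gamma(0). Sigma^2 cancels.
  numerator   = (1)*(-0.058) + (-0.363)*(0.448) = -0.220624.
  denominator = (1)^2 + (-0.363)^2 + (-0.058)^2 + (0.448)^2 = 1.335837.
  rho(2) = -0.220624 / 1.335837 = -0.1652.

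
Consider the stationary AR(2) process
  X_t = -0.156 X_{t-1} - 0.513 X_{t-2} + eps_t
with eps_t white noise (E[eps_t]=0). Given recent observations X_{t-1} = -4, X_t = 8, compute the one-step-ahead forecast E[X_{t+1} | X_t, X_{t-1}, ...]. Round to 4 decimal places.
E[X_{t+1} \mid \mathcal F_t] = 0.8040

For an AR(p) model X_t = c + sum_i phi_i X_{t-i} + eps_t, the
one-step-ahead conditional mean is
  E[X_{t+1} | X_t, ...] = c + sum_i phi_i X_{t+1-i}.
Substitute known values:
  E[X_{t+1} | ...] = (-0.156) * (8) + (-0.513) * (-4)
                   = 0.8040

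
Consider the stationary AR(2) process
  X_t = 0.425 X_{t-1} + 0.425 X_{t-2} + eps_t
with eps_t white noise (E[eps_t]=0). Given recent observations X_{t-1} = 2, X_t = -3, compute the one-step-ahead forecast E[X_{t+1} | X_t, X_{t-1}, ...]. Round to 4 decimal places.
E[X_{t+1} \mid \mathcal F_t] = -0.4250

For an AR(p) model X_t = c + sum_i phi_i X_{t-i} + eps_t, the
one-step-ahead conditional mean is
  E[X_{t+1} | X_t, ...] = c + sum_i phi_i X_{t+1-i}.
Substitute known values:
  E[X_{t+1} | ...] = (0.425) * (-3) + (0.425) * (2)
                   = -0.4250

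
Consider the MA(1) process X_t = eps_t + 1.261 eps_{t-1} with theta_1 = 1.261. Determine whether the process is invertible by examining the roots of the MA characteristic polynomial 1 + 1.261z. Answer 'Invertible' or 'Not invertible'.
\text{Not invertible}

The MA(q) characteristic polynomial is P(z) = 1 + 1.261z.
Invertibility requires all roots to lie outside the unit circle, i.e. |z| > 1 for every root.
This is linear in z: 1 + (1.261) z = 0  =>  z = -1/(1.261) = -0.793021,  |z| = 0.793021.
Moduli of all roots: 0.7930.
All moduli strictly greater than 1? No.
Verdict: Not invertible.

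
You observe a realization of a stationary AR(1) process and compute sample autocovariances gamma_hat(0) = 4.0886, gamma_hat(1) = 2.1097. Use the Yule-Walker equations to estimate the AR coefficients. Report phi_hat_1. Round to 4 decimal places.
\hat\phi_{1} = 0.5160

The Yule-Walker equations for an AR(p) process read, in matrix form,
  Gamma_p phi = r_p,   with   (Gamma_p)_{ij} = gamma(|i - j|),
                       (r_p)_i = gamma(i),   i,j = 1..p.
Substitute the sample gammas (Toeplitz matrix and right-hand side of size 1):
  Gamma_p = [[4.0886]]
  r_p     = [2.1097]
With p = 1 this is the single equation gamma(0) phi_1 = gamma(1):
  phi_hat_1 = gamma(1) / gamma(0) = 2.1097 / 4.0886 = 0.5160.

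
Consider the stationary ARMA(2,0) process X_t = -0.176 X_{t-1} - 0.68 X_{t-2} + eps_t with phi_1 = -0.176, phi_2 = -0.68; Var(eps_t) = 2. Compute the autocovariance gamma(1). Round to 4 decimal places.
\gamma(1) = -0.3941

Multiply the model equation by X_{t-k} and take expectations. With theta_0 = psi_0 = 1 and psi_j the MA(infinity) weights, this gives
  gamma(k) - sum_i phi_i gamma(k-i) = c_k,
  c_k = sigma^2 * sum_{j=k..q} theta_j psi_{j-k}   (c_k = 0 for k > q),
using gamma(-m) = gamma(m).
Pure AR (q = 0): c_0 = sigma^2 = 2, c_k = 0 for k >= 1.
Equations for k = 0, 1, 2 (AR order 2, c_2 = 0):
  (E0) gamma(0) = phi_1 gamma(1) + phi_2 gamma(2) + c_0
  (E1) gamma(1) = phi_1 gamma(0) + phi_2 gamma(1) + c_1
  (E2) gamma(2) = phi_1 gamma(1) + phi_2 gamma(0)
From (E1): gamma(1) = A gamma(0) + B with
  A = phi_1 / (1 - phi_2) = -0.176 / 1.68 = -0.104762,   B = c_1 / (1 - phi_2) = 0 / 1.68 = 0.
Insert (E2) into (E0): gamma(0) (1 - phi_2^2) = phi_1 (1 + phi_2) gamma(1) + c_0.
  phi_1 (1 + phi_2) = (-0.176)(0.32) = -0.05632,   1 - phi_2^2 = 0.5376.
Replace gamma(1) by A gamma(0) + B and collect gamma(0):
  gamma(0) [0.5376 - (-0.05632)(-0.104762)] = c_0 = 2
  gamma(0) * 0.5317 = 2
  gamma(0) = 2 / 0.5317 = 3.761521.
  gamma(1) = A gamma(0) = (-0.104762)(3.761521) = -0.394064.
Therefore gamma(1) = -0.3941 (to 4 decimal places).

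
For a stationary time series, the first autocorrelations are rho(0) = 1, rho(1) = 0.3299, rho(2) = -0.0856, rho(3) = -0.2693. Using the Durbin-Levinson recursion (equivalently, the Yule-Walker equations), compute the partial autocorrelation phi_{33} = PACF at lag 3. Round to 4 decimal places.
\phi_{33} = -0.1920

The PACF at lag k is phi_{kk}, the last component of the solution
to the Yule-Walker system G_k phi = r_k where
  (G_k)_{ij} = rho(|i - j|), (r_k)_i = rho(i), i,j = 1..k.
Equivalently, Durbin-Levinson gives phi_{kk} iteratively:
  phi_{11} = rho(1)
  phi_{kk} = [rho(k) - sum_{j=1..k-1} phi_{k-1,j} rho(k-j)]
            / [1 - sum_{j=1..k-1} phi_{k-1,j} rho(j)],
  phi_{k,j} = phi_{k-1,j} - phi_{kk} phi_{k-1,k-j},  j = 1..k-1.
Step k = 1:
  phi_11 = rho(1) = 0.3299.
Step k = 2:
  phi_22 = [rho(2) - phi_11 rho(1)] / [1 - phi_11 rho(1)] = [-0.0856 - (0.3299)(0.3299)] / [1 - (0.3299)(0.3299)]
         = -0.19443401 / 0.89116599 = -0.218179.
  Update: phi_21 = phi_11 - phi_22 phi_11 = 0.3299 - (-0.218179)(0.3299) = 0.401877.
Step k = 3:
  phi_33 = [rho(3) - phi_21 rho(2) - phi_22 rho(1)] / [1 - phi_21 rho(1) - phi_22 rho(2)]
    numerator   = -0.2693 - (0.401877)(-0.0856) - (-0.218179)(0.3299) = -0.16292193
    denominator = 1 - (0.401877)(0.3299) - (-0.218179)(-0.0856) = 0.84874451
  phi_33 = -0.16292193 / 0.84874451 = -0.192.
Therefore phi_{33} = -0.1920.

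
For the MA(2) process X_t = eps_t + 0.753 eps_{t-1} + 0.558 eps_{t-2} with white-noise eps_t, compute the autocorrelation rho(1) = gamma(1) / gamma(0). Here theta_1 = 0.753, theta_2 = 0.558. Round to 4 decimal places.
\rho(1) = 0.6246

For an MA(q) process with theta_0 = 1, the autocovariance is
  gamma(k) = sigma^2 * sum_{i=0..q-k} theta_i * theta_{i+k},
and rho(k) = gamma(k) / gamma(0). Sigma^2 cancels.
  numerator   = (1)*(0.753) + (0.753)*(0.558) = 1.173174.
  denominator = (1)^2 + (0.753)^2 + (0.558)^2 = 1.878373.
  rho(1) = 1.173174 / 1.878373 = 0.6246.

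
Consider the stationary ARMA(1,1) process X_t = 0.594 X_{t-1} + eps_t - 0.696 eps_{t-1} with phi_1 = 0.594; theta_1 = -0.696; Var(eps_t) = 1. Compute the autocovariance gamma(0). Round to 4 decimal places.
\gamma(0) = 1.0161

Multiply the model equation by X_{t-k} and take expectations. With theta_0 = psi_0 = 1 and psi_j the MA(infinity) weights, this gives
  gamma(k) - sum_i phi_i gamma(k-i) = c_k,
  c_k = sigma^2 * sum_{j=k..q} theta_j psi_{j-k}   (c_k = 0 for k > q),
using gamma(-m) = gamma(m).
psi-weights needed (psi_j = theta_j + sum_i phi_i psi_{j-i}):
  psi_1 = theta_1 + phi_1 = -0.696 + (0.594) = -0.102
Right-hand sides:
  c_0 = sigma^2 (1 + theta_1 psi_1) = 1 * (1 + (-0.696)(-0.102)) = 1 * 1.070992 = 1.070992
  c_1 = sigma^2 theta_1 = 1 * (-0.696) = -0.696
  c_2 = 0
Equations for k = 0 and k = 1 (AR order 1):
  gamma(0) = phi_1 gamma(1) + c_0
  gamma(1) = phi_1 gamma(0) + c_1
Substituting the second into the first: gamma(0) (1 - phi_1^2) = c_0 + phi_1 c_1, so
  gamma(0) = (c_0 + phi_1 c_1) / (1 - phi_1^2) = (1.070992 + (0.594)(-0.696)) / (1 - (0.594)^2) = 0.657568 / 0.647164 = 1.016076.
Therefore gamma(0) = 1.0161 (to 4 decimal places).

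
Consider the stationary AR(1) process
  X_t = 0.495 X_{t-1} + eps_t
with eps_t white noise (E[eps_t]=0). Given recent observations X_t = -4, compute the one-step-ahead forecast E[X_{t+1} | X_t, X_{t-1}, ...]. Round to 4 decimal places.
E[X_{t+1} \mid \mathcal F_t] = -1.9800

For an AR(p) model X_t = c + sum_i phi_i X_{t-i} + eps_t, the
one-step-ahead conditional mean is
  E[X_{t+1} | X_t, ...] = c + sum_i phi_i X_{t+1-i}.
Substitute known values:
  E[X_{t+1} | ...] = (0.495) * (-4)
                   = -1.9800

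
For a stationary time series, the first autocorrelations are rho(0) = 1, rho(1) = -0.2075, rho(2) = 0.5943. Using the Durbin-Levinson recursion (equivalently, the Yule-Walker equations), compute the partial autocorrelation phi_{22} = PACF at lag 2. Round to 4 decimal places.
\phi_{22} = 0.5760

The PACF at lag k is phi_{kk}, the last component of the solution
to the Yule-Walker system G_k phi = r_k where
  (G_k)_{ij} = rho(|i - j|), (r_k)_i = rho(i), i,j = 1..k.
Equivalently, Durbin-Levinson gives phi_{kk} iteratively:
  phi_{11} = rho(1)
  phi_{kk} = [rho(k) - sum_{j=1..k-1} phi_{k-1,j} rho(k-j)]
            / [1 - sum_{j=1..k-1} phi_{k-1,j} rho(j)],
  phi_{k,j} = phi_{k-1,j} - phi_{kk} phi_{k-1,k-j},  j = 1..k-1.
Step k = 1:
  phi_11 = rho(1) = -0.2075.
Step k = 2:
  phi_22 = [rho(2) - phi_11 rho(1)] / [1 - phi_11 rho(1)] = [0.5943 - (-0.2075)(-0.2075)] / [1 - (-0.2075)(-0.2075)]
         = 0.55124375 / 0.95694375 = 0.576.
Therefore phi_{22} = 0.5760.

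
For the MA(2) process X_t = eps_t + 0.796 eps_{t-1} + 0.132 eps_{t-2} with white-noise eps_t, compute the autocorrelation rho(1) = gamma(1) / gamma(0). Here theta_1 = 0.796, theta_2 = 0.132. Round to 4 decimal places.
\rho(1) = 0.5458

For an MA(q) process with theta_0 = 1, the autocovariance is
  gamma(k) = sigma^2 * sum_{i=0..q-k} theta_i * theta_{i+k},
and rho(k) = gamma(k) / gamma(0). Sigma^2 cancels.
  numerator   = (1)*(0.796) + (0.796)*(0.132) = 0.901072.
  denominator = (1)^2 + (0.796)^2 + (0.132)^2 = 1.65104.
  rho(1) = 0.901072 / 1.65104 = 0.5458.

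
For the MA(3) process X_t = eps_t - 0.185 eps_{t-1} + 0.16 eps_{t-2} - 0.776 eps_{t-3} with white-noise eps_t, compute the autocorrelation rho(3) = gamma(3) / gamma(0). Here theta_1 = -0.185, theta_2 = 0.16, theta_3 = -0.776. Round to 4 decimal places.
\rho(3) = -0.4669

For an MA(q) process with theta_0 = 1, the autocovariance is
  gamma(k) = sigma^2 * sum_{i=0..q-k} theta_i * theta_{i+k},
and rho(k) = gamma(k) / gamma(0). Sigma^2 cancels.
  numerator   = (1)*(-0.776) = -0.776.
  denominator = (1)^2 + (-0.185)^2 + (0.16)^2 + (-0.776)^2 = 1.662001.
  rho(3) = -0.776 / 1.662001 = -0.4669.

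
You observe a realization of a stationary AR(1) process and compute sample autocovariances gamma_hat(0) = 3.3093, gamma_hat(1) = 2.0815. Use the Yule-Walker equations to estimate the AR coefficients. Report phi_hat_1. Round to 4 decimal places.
\hat\phi_{1} = 0.6290

The Yule-Walker equations for an AR(p) process read, in matrix form,
  Gamma_p phi = r_p,   with   (Gamma_p)_{ij} = gamma(|i - j|),
                       (r_p)_i = gamma(i),   i,j = 1..p.
Substitute the sample gammas (Toeplitz matrix and right-hand side of size 1):
  Gamma_p = [[3.3093]]
  r_p     = [2.0815]
With p = 1 this is the single equation gamma(0) phi_1 = gamma(1):
  phi_hat_1 = gamma(1) / gamma(0) = 2.0815 / 3.3093 = 0.6290.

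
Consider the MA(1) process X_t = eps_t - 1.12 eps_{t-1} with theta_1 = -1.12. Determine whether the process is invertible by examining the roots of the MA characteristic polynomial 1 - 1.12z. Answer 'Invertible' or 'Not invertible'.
\text{Not invertible}

The MA(q) characteristic polynomial is P(z) = 1 - 1.12z.
Invertibility requires all roots to lie outside the unit circle, i.e. |z| > 1 for every root.
This is linear in z: 1 + (-1.12) z = 0  =>  z = -1/(-1.12) = 0.892857,  |z| = 0.892857.
Moduli of all roots: 0.8929.
All moduli strictly greater than 1? No.
Verdict: Not invertible.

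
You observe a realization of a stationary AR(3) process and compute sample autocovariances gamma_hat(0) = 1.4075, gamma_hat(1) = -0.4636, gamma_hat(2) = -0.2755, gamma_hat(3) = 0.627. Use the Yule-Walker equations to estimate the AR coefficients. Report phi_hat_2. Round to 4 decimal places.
\hat\phi_{2} = -0.2029

The Yule-Walker equations for an AR(p) process read, in matrix form,
  Gamma_p phi = r_p,   with   (Gamma_p)_{ij} = gamma(|i - j|),
                       (r_p)_i = gamma(i),   i,j = 1..p.
Substitute the sample gammas (Toeplitz matrix and right-hand side of size 3):
  Gamma_p = [[1.4075, -0.4636, -0.2755], [-0.4636, 1.4075, -0.4636], [-0.2755, -0.4636, 1.4075]]
  r_p     = [-0.4636, -0.2755, 0.627]
Written out (R1..R3):
  (R1) 1.4075 phi_1 - 0.4636 phi_2 - 0.2755 phi_3 = -0.4636
  (R2) -0.4636 phi_1 + 1.4075 phi_2 - 0.4636 phi_3 = -0.2755
  (R3) -0.2755 phi_1 - 0.4636 phi_2 + 1.4075 phi_3 = 0.627
Gaussian elimination:
  R2 <- R2 - (-0.4636/1.4075) R1 = R2 - (-0.329378) R1:  1.2548 phi_2 - 0.554344 phi_3 = -0.4282
  R3 <- R3 - (-0.2755/1.4075) R1 = R3 - (-0.195737) R1:  -0.554344 phi_2 + 1.353574 phi_3 = 0.536256
  R3 <- R3 - (-0.554344/1.2548) R2 = R3 - (-0.441778) R2:  1.108677 phi_3 = 0.347087
Back-substitution:
  phi_hat_3 = 0.347087 / 1.108677 = 0.313064
  phi_hat_2 = (-0.4282 - (-0.554344)(0.313064)) / 1.2548 = -0.202944
  phi_hat_1 = (-0.4636 - (-0.4636)(-0.202944) - (-0.2755)(0.313064)) / 1.4075 = -0.334946
So phi_hat = [-0.3349, -0.2029, 0.3131].
Therefore phi_hat_2 = -0.2029.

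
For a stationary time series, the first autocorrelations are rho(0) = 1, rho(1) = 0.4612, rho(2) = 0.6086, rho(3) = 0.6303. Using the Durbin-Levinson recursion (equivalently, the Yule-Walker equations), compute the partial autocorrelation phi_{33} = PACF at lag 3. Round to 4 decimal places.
\phi_{33} = 0.4400

The PACF at lag k is phi_{kk}, the last component of the solution
to the Yule-Walker system G_k phi = r_k where
  (G_k)_{ij} = rho(|i - j|), (r_k)_i = rho(i), i,j = 1..k.
Equivalently, Durbin-Levinson gives phi_{kk} iteratively:
  phi_{11} = rho(1)
  phi_{kk} = [rho(k) - sum_{j=1..k-1} phi_{k-1,j} rho(k-j)]
            / [1 - sum_{j=1..k-1} phi_{k-1,j} rho(j)],
  phi_{k,j} = phi_{k-1,j} - phi_{kk} phi_{k-1,k-j},  j = 1..k-1.
Step k = 1:
  phi_11 = rho(1) = 0.4612.
Step k = 2:
  phi_22 = [rho(2) - phi_11 rho(1)] / [1 - phi_11 rho(1)] = [0.6086 - (0.4612)(0.4612)] / [1 - (0.4612)(0.4612)]
         = 0.39589456 / 0.78729456 = 0.502854.
  Update: phi_21 = phi_11 - phi_22 phi_11 = 0.4612 - (0.502854)(0.4612) = 0.229284.
Step k = 3:
  phi_33 = [rho(3) - phi_21 rho(2) - phi_22 rho(1)] / [1 - phi_21 rho(1) - phi_22 rho(2)]
    numerator   = 0.6303 - (0.229284)(0.6086) - (0.502854)(0.4612) = 0.25884158
    denominator = 1 - (0.229284)(0.4612) - (0.502854)(0.6086) = 0.58821723
  phi_33 = 0.25884158 / 0.58821723 = 0.44.
Therefore phi_{33} = 0.4400.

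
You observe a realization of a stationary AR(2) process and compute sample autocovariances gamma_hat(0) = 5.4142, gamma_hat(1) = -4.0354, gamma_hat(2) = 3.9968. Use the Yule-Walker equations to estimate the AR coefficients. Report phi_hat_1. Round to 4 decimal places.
\hat\phi_{1} = -0.4390

The Yule-Walker equations for an AR(p) process read, in matrix form,
  Gamma_p phi = r_p,   with   (Gamma_p)_{ij} = gamma(|i - j|),
                       (r_p)_i = gamma(i),   i,j = 1..p.
Substitute the sample gammas (Toeplitz matrix and right-hand side of size 2):
  Gamma_p = [[5.4142, -4.0354], [-4.0354, 5.4142]]
  r_p     = [-4.0354, 3.9968]
Written out:
  5.4142 phi_1 - 4.0354 phi_2 = -4.0354
  -4.0354 phi_1 + 5.4142 phi_2 = 3.9968
Solve by Cramer's rule:
  det = gamma(0)^2 - gamma(1)^2 = (5.4142)^2 - (-4.0354)^2 = 29.31356164 - 16.28445316 = 13.02910848
  phi_hat_1 = [gamma(1) gamma(0) - gamma(1) gamma(2)] / det = [(-4.0354)(5.4142) - (-4.0354)(3.9968)] / 13.02910848 = -5.71977596 / 13.02910848 = -0.439
  phi_hat_2 = [gamma(0) gamma(2) - gamma(1)^2] / det = [(5.4142)(3.9968) - (-4.0354)^2] / 13.02910848 = 5.3550214 / 13.02910848 = 0.411
So phi_hat = [-0.4390, 0.4110].
Therefore phi_hat_1 = -0.4390.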